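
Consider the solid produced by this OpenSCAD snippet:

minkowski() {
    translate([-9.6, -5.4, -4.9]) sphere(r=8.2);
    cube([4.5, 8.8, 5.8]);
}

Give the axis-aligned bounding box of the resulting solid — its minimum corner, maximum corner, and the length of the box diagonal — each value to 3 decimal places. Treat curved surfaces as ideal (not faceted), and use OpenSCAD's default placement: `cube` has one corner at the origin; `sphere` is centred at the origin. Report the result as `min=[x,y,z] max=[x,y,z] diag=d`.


min=[-17.800,-13.600,-13.100] max=[3.100,11.600,9.100] diag=39.556

A = translate([-9.6, -5.4, -4.9]) sphere(r=8.2) → bbox [-17.8,-13.6,-13.1] .. [-1.4,2.8,3.3]
B = cube([4.5, 8.8, 5.8]) → bbox [0,0,0] .. [4.5,8.8,5.8]
lo = A.lo+B.lo = [-17.8+0, -13.6+0, -13.1+0] = [-17.800,-13.600,-13.100]
hi = A.hi+B.hi = [-1.4+4.5, 2.8+8.8, 3.3+5.8] = [3.100,11.600,9.100]
diag = √(20.9²+25.2²+22.2²) = √1564.69 = 39.556


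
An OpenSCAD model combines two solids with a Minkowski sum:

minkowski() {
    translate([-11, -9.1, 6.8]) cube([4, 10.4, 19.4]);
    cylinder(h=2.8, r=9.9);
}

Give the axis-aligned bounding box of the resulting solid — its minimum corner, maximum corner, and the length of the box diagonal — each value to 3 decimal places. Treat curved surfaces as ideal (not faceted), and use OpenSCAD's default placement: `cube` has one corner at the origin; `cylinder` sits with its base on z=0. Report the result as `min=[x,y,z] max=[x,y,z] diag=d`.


A = translate([-11, -9.1, 6.8]) cube([4, 10.4, 19.4]) → bbox [-11,-9.1,6.8] .. [-7,1.3,26.2]
B = cylinder(h=2.8, r=9.9) → bbox [-9.9,-9.9,0] .. [9.9,9.9,2.8]
lo = A.lo+B.lo = [-11-9.9, -9.1-9.9, 6.8+0] = [-20.900,-19.000,6.800]
hi = A.hi+B.hi = [-7+9.9, 1.3+9.9, 26.2+2.8] = [2.900,11.200,29.000]
diag = √(23.8²+30.2²+22.2²) = √1971.32 = 44.400

min=[-20.900,-19.000,6.800] max=[2.900,11.200,29.000] diag=44.400


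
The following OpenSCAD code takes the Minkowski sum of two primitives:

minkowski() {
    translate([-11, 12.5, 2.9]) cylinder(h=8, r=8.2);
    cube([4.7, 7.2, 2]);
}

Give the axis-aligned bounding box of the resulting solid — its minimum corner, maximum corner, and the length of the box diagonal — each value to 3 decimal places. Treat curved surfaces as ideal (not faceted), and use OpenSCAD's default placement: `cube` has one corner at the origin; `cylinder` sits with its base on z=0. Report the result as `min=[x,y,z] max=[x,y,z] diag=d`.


A = translate([-11, 12.5, 2.9]) cylinder(h=8, r=8.2) → bbox [-19.2,4.3,2.9] .. [-2.8,20.7,10.9]
B = cube([4.7, 7.2, 2]) → bbox [0,0,0] .. [4.7,7.2,2]
lo = A.lo+B.lo = [-19.2+0, 4.3+0, 2.9+0] = [-19.200,4.300,2.900]
hi = A.hi+B.hi = [-2.8+4.7, 20.7+7.2, 10.9+2] = [1.900,27.900,12.900]
diag = √(21.1²+23.6²+10²) = √1102.17 = 33.199

min=[-19.200,4.300,2.900] max=[1.900,27.900,12.900] diag=33.199


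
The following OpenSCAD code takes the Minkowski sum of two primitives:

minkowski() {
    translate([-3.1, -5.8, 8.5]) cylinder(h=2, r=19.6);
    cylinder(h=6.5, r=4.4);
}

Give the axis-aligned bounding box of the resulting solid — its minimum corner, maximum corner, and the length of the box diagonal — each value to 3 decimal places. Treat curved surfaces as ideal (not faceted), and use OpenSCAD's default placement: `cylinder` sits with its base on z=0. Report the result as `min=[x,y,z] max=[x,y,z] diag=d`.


A = translate([-3.1, -5.8, 8.5]) cylinder(h=2, r=19.6) → bbox [-22.7,-25.4,8.5] .. [16.5,13.8,10.5]
B = cylinder(h=6.5, r=4.4) → bbox [-4.4,-4.4,0] .. [4.4,4.4,6.5]
lo = A.lo+B.lo = [-22.7-4.4, -25.4-4.4, 8.5+0] = [-27.100,-29.800,8.500]
hi = A.hi+B.hi = [16.5+4.4, 13.8+4.4, 10.5+6.5] = [20.900,18.200,17.000]
diag = √(48²+48²+8.5²) = √4680.25 = 68.412

min=[-27.100,-29.800,8.500] max=[20.900,18.200,17.000] diag=68.412


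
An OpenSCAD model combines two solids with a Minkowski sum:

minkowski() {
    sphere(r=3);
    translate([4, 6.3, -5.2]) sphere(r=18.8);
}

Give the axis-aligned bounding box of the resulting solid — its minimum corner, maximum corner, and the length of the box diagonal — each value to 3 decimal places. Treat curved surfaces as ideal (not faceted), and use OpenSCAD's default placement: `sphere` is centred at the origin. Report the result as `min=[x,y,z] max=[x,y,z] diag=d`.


A = translate([4, 6.3, -5.2]) sphere(r=18.8) → bbox [-14.8,-12.5,-24] .. [22.8,25.1,13.6]
B = sphere(r=3) → bbox [-3,-3,-3] .. [3,3,3]
lo = A.lo+B.lo = [-14.8-3, -12.5-3, -24-3] = [-17.800,-15.500,-27.000]
hi = A.hi+B.hi = [22.8+3, 25.1+3, 13.6+3] = [25.800,28.100,16.600]
diag = √(43.6²+43.6²+43.6²) = √5702.88 = 75.517

min=[-17.800,-15.500,-27.000] max=[25.800,28.100,16.600] diag=75.517


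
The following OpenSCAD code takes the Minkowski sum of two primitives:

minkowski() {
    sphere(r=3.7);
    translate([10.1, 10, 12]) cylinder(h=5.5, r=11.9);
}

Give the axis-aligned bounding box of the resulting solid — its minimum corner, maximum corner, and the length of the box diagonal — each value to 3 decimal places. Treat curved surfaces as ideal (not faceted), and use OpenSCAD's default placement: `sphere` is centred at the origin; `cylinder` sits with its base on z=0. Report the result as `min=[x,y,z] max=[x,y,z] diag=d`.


min=[-5.500,-5.600,8.300] max=[25.700,25.600,21.200] diag=45.971

A = translate([10.1, 10, 12]) cylinder(h=5.5, r=11.9) → bbox [-1.8,-1.9,12] .. [22,21.9,17.5]
B = sphere(r=3.7) → bbox [-3.7,-3.7,-3.7] .. [3.7,3.7,3.7]
lo = A.lo+B.lo = [-1.8-3.7, -1.9-3.7, 12-3.7] = [-5.500,-5.600,8.300]
hi = A.hi+B.hi = [22+3.7, 21.9+3.7, 17.5+3.7] = [25.700,25.600,21.200]
diag = √(31.2²+31.2²+12.9²) = √2113.29 = 45.971


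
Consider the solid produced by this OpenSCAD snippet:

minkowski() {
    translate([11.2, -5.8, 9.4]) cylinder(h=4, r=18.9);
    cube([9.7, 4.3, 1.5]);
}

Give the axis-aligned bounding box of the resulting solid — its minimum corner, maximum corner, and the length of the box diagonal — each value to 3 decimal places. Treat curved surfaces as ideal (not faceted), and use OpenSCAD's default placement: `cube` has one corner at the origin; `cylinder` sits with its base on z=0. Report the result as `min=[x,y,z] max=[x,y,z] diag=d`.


min=[-7.700,-24.700,9.400] max=[39.800,17.400,14.900] diag=63.710

A = translate([11.2, -5.8, 9.4]) cylinder(h=4, r=18.9) → bbox [-7.7,-24.7,9.4] .. [30.1,13.1,13.4]
B = cube([9.7, 4.3, 1.5]) → bbox [0,0,0] .. [9.7,4.3,1.5]
lo = A.lo+B.lo = [-7.7+0, -24.7+0, 9.4+0] = [-7.700,-24.700,9.400]
hi = A.hi+B.hi = [30.1+9.7, 13.1+4.3, 13.4+1.5] = [39.800,17.400,14.900]
diag = √(47.5²+42.1²+5.5²) = √4058.91 = 63.710


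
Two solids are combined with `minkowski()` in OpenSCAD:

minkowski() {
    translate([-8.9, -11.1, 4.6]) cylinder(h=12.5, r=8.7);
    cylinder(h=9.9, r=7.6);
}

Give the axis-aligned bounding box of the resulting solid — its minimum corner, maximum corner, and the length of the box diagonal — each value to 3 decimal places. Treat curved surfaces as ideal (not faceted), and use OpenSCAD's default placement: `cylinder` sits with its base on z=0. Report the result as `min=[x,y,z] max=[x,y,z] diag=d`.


min=[-25.200,-27.400,4.600] max=[7.400,5.200,27.000] diag=51.257

A = translate([-8.9, -11.1, 4.6]) cylinder(h=12.5, r=8.7) → bbox [-17.6,-19.8,4.6] .. [-0.2,-2.4,17.1]
B = cylinder(h=9.9, r=7.6) → bbox [-7.6,-7.6,0] .. [7.6,7.6,9.9]
lo = A.lo+B.lo = [-17.6-7.6, -19.8-7.6, 4.6+0] = [-25.200,-27.400,4.600]
hi = A.hi+B.hi = [-0.2+7.6, -2.4+7.6, 17.1+9.9] = [7.400,5.200,27.000]
diag = √(32.6²+32.6²+22.4²) = √2627.28 = 51.257


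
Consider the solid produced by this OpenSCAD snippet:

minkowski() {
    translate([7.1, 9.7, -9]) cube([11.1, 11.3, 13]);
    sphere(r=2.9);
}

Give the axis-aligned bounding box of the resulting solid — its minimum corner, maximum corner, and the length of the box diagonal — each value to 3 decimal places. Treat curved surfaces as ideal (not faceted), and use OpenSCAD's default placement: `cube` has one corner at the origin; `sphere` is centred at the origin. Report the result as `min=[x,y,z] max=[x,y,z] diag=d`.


A = translate([7.1, 9.7, -9]) cube([11.1, 11.3, 13]) → bbox [7.1,9.7,-9] .. [18.2,21,4]
B = sphere(r=2.9) → bbox [-2.9,-2.9,-2.9] .. [2.9,2.9,2.9]
lo = A.lo+B.lo = [7.1-2.9, 9.7-2.9, -9-2.9] = [4.200,6.800,-11.900]
hi = A.hi+B.hi = [18.2+2.9, 21+2.9, 4+2.9] = [21.100,23.900,6.900]
diag = √(16.9²+17.1²+18.8²) = √931.46 = 30.520

min=[4.200,6.800,-11.900] max=[21.100,23.900,6.900] diag=30.520


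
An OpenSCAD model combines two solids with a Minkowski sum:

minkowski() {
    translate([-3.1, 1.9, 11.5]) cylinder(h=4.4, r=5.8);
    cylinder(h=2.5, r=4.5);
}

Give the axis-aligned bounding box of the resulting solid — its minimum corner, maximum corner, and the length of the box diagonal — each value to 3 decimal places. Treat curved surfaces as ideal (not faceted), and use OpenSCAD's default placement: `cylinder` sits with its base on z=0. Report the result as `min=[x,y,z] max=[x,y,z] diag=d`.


min=[-13.400,-8.400,11.500] max=[7.200,12.200,18.400] diag=29.939

A = translate([-3.1, 1.9, 11.5]) cylinder(h=4.4, r=5.8) → bbox [-8.9,-3.9,11.5] .. [2.7,7.7,15.9]
B = cylinder(h=2.5, r=4.5) → bbox [-4.5,-4.5,0] .. [4.5,4.5,2.5]
lo = A.lo+B.lo = [-8.9-4.5, -3.9-4.5, 11.5+0] = [-13.400,-8.400,11.500]
hi = A.hi+B.hi = [2.7+4.5, 7.7+4.5, 15.9+2.5] = [7.200,12.200,18.400]
diag = √(20.6²+20.6²+6.9²) = √896.33 = 29.939


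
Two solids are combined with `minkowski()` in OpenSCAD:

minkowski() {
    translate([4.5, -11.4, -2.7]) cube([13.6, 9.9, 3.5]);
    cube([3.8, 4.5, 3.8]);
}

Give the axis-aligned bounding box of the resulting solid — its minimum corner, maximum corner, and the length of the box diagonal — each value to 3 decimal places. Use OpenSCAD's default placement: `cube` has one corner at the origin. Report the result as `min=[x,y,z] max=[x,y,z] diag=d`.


min=[4.500,-11.400,-2.700] max=[21.900,3.000,4.600] diag=23.736

A = translate([4.5, -11.4, -2.7]) cube([13.6, 9.9, 3.5]) → bbox [4.5,-11.4,-2.7] .. [18.1,-1.5,0.8]
B = cube([3.8, 4.5, 3.8]) → bbox [0,0,0] .. [3.8,4.5,3.8]
lo = A.lo+B.lo = [4.5+0, -11.4+0, -2.7+0] = [4.500,-11.400,-2.700]
hi = A.hi+B.hi = [18.1+3.8, -1.5+4.5, 0.8+3.8] = [21.900,3.000,4.600]
diag = √(17.4²+14.4²+7.3²) = √563.41 = 23.736


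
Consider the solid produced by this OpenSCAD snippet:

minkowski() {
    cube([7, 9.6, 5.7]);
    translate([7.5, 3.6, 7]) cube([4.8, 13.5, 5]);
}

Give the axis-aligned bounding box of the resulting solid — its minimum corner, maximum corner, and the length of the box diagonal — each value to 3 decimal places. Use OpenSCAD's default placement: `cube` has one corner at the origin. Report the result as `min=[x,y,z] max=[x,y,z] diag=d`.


A = translate([7.5, 3.6, 7]) cube([4.8, 13.5, 5]) → bbox [7.5,3.6,7] .. [12.3,17.1,12]
B = cube([7, 9.6, 5.7]) → bbox [0,0,0] .. [7,9.6,5.7]
lo = A.lo+B.lo = [7.5+0, 3.6+0, 7+0] = [7.500,3.600,7.000]
hi = A.hi+B.hi = [12.3+7, 17.1+9.6, 12+5.7] = [19.300,26.700,17.700]
diag = √(11.8²+23.1²+10.7²) = √787.34 = 28.060

min=[7.500,3.600,7.000] max=[19.300,26.700,17.700] diag=28.060


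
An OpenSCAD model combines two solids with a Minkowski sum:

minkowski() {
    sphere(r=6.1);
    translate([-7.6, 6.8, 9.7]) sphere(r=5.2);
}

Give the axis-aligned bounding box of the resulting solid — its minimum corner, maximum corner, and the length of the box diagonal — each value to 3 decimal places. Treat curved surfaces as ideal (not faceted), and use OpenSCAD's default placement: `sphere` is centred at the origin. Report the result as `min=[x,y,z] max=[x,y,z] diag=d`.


min=[-18.900,-4.500,-1.600] max=[3.700,18.100,21.000] diag=39.144

A = translate([-7.6, 6.8, 9.7]) sphere(r=5.2) → bbox [-12.8,1.6,4.5] .. [-2.4,12,14.9]
B = sphere(r=6.1) → bbox [-6.1,-6.1,-6.1] .. [6.1,6.1,6.1]
lo = A.lo+B.lo = [-12.8-6.1, 1.6-6.1, 4.5-6.1] = [-18.900,-4.500,-1.600]
hi = A.hi+B.hi = [-2.4+6.1, 12+6.1, 14.9+6.1] = [3.700,18.100,21.000]
diag = √(22.6²+22.6²+22.6²) = √1532.28 = 39.144


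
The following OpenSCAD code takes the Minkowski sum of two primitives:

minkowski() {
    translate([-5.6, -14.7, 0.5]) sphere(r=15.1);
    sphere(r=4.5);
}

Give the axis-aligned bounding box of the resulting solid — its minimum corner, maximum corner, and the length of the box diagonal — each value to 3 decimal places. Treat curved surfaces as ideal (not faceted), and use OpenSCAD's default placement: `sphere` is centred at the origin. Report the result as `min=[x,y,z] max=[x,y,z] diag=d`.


A = translate([-5.6, -14.7, 0.5]) sphere(r=15.1) → bbox [-20.7,-29.8,-14.6] .. [9.5,0.4,15.6]
B = sphere(r=4.5) → bbox [-4.5,-4.5,-4.5] .. [4.5,4.5,4.5]
lo = A.lo+B.lo = [-20.7-4.5, -29.8-4.5, -14.6-4.5] = [-25.200,-34.300,-19.100]
hi = A.hi+B.hi = [9.5+4.5, 0.4+4.5, 15.6+4.5] = [14.000,4.900,20.100]
diag = √(39.2²+39.2²+39.2²) = √4609.92 = 67.896

min=[-25.200,-34.300,-19.100] max=[14.000,4.900,20.100] diag=67.896


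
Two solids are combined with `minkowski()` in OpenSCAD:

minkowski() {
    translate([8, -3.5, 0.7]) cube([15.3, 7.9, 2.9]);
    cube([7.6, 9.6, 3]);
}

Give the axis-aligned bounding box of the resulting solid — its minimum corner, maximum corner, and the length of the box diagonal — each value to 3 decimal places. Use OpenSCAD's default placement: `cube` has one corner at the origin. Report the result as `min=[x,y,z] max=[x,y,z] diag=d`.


A = translate([8, -3.5, 0.7]) cube([15.3, 7.9, 2.9]) → bbox [8,-3.5,0.7] .. [23.3,4.4,3.6]
B = cube([7.6, 9.6, 3]) → bbox [0,0,0] .. [7.6,9.6,3]
lo = A.lo+B.lo = [8+0, -3.5+0, 0.7+0] = [8.000,-3.500,0.700]
hi = A.hi+B.hi = [23.3+7.6, 4.4+9.6, 3.6+3] = [30.900,14.000,6.600]
diag = √(22.9²+17.5²+5.9²) = √865.47 = 29.419

min=[8.000,-3.500,0.700] max=[30.900,14.000,6.600] diag=29.419


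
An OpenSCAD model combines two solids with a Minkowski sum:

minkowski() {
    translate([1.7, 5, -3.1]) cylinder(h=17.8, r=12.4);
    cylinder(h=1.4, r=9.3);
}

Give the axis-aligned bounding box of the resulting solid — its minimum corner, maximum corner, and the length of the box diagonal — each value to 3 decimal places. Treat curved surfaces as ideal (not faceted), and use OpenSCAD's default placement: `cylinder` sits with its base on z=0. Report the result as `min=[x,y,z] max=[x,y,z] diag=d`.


min=[-20.000,-16.700,-3.100] max=[23.400,26.700,16.100] diag=64.310

A = translate([1.7, 5, -3.1]) cylinder(h=17.8, r=12.4) → bbox [-10.7,-7.4,-3.1] .. [14.1,17.4,14.7]
B = cylinder(h=1.4, r=9.3) → bbox [-9.3,-9.3,0] .. [9.3,9.3,1.4]
lo = A.lo+B.lo = [-10.7-9.3, -7.4-9.3, -3.1+0] = [-20.000,-16.700,-3.100]
hi = A.hi+B.hi = [14.1+9.3, 17.4+9.3, 14.7+1.4] = [23.400,26.700,16.100]
diag = √(43.4²+43.4²+19.2²) = √4135.76 = 64.310


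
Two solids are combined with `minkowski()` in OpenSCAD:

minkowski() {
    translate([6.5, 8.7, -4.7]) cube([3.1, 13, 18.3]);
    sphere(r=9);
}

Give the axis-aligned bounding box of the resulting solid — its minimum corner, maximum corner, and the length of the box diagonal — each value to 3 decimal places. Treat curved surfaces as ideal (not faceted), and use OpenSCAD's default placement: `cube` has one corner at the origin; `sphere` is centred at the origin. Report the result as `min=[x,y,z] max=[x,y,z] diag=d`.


min=[-2.500,-0.300,-13.700] max=[18.600,30.700,22.600] diag=52.191

A = translate([6.5, 8.7, -4.7]) cube([3.1, 13, 18.3]) → bbox [6.5,8.7,-4.7] .. [9.6,21.7,13.6]
B = sphere(r=9) → bbox [-9,-9,-9] .. [9,9,9]
lo = A.lo+B.lo = [6.5-9, 8.7-9, -4.7-9] = [-2.500,-0.300,-13.700]
hi = A.hi+B.hi = [9.6+9, 21.7+9, 13.6+9] = [18.600,30.700,22.600]
diag = √(21.1²+31²+36.3²) = √2723.9 = 52.191


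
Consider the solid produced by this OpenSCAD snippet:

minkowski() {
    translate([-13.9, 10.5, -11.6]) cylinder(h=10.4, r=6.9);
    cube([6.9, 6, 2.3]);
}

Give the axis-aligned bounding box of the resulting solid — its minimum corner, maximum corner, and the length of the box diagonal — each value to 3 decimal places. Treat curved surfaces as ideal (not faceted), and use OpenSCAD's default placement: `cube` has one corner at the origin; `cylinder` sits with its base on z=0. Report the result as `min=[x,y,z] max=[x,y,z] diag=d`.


A = translate([-13.9, 10.5, -11.6]) cylinder(h=10.4, r=6.9) → bbox [-20.8,3.6,-11.6] .. [-7,17.4,-1.2]
B = cube([6.9, 6, 2.3]) → bbox [0,0,0] .. [6.9,6,2.3]
lo = A.lo+B.lo = [-20.8+0, 3.6+0, -11.6+0] = [-20.800,3.600,-11.600]
hi = A.hi+B.hi = [-7+6.9, 17.4+6, -1.2+2.3] = [-0.100,23.400,1.100]
diag = √(20.7²+19.8²+12.7²) = √981.82 = 31.334

min=[-20.800,3.600,-11.600] max=[-0.100,23.400,1.100] diag=31.334


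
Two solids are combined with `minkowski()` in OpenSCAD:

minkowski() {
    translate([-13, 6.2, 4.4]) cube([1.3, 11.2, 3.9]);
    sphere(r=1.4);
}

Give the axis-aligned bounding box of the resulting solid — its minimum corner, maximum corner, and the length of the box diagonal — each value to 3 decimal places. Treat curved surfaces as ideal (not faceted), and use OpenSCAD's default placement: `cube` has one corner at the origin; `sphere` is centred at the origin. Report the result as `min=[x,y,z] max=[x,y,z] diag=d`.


A = translate([-13, 6.2, 4.4]) cube([1.3, 11.2, 3.9]) → bbox [-13,6.2,4.4] .. [-11.7,17.4,8.3]
B = sphere(r=1.4) → bbox [-1.4,-1.4,-1.4] .. [1.4,1.4,1.4]
lo = A.lo+B.lo = [-13-1.4, 6.2-1.4, 4.4-1.4] = [-14.400,4.800,3.000]
hi = A.hi+B.hi = [-11.7+1.4, 17.4+1.4, 8.3+1.4] = [-10.300,18.800,9.700]
diag = √(4.1²+14²+6.7²) = √257.7 = 16.053

min=[-14.400,4.800,3.000] max=[-10.300,18.800,9.700] diag=16.053


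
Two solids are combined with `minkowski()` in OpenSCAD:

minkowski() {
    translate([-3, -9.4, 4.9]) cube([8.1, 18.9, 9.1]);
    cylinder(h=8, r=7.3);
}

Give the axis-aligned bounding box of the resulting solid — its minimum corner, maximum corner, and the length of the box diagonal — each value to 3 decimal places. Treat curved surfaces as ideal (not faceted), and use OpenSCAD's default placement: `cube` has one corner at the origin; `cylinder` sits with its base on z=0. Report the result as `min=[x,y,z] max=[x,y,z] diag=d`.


A = translate([-3, -9.4, 4.9]) cube([8.1, 18.9, 9.1]) → bbox [-3,-9.4,4.9] .. [5.1,9.5,14]
B = cylinder(h=8, r=7.3) → bbox [-7.3,-7.3,0] .. [7.3,7.3,8]
lo = A.lo+B.lo = [-3-7.3, -9.4-7.3, 4.9+0] = [-10.300,-16.700,4.900]
hi = A.hi+B.hi = [5.1+7.3, 9.5+7.3, 14+8] = [12.400,16.800,22.000]
diag = √(22.7²+33.5²+17.1²) = √1929.95 = 43.931

min=[-10.300,-16.700,4.900] max=[12.400,16.800,22.000] diag=43.931


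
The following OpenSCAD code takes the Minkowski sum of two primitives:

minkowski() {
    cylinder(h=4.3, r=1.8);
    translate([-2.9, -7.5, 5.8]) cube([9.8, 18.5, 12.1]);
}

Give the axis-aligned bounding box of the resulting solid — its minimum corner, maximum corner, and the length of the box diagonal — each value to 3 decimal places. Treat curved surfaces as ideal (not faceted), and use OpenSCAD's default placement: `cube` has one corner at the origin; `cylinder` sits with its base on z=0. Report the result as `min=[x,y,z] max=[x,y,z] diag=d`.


min=[-4.700,-9.300,5.800] max=[8.700,12.800,22.200] diag=30.609

A = translate([-2.9, -7.5, 5.8]) cube([9.8, 18.5, 12.1]) → bbox [-2.9,-7.5,5.8] .. [6.9,11,17.9]
B = cylinder(h=4.3, r=1.8) → bbox [-1.8,-1.8,0] .. [1.8,1.8,4.3]
lo = A.lo+B.lo = [-2.9-1.8, -7.5-1.8, 5.8+0] = [-4.700,-9.300,5.800]
hi = A.hi+B.hi = [6.9+1.8, 11+1.8, 17.9+4.3] = [8.700,12.800,22.200]
diag = √(13.4²+22.1²+16.4²) = √936.93 = 30.609


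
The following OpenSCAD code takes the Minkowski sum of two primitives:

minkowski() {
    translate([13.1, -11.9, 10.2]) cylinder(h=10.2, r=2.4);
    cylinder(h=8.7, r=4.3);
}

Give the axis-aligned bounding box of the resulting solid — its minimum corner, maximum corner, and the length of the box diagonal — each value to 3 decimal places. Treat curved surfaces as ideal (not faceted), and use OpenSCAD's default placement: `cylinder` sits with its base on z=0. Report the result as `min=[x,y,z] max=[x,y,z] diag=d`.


min=[6.400,-18.600,10.200] max=[19.800,-5.200,29.100] diag=26.764

A = translate([13.1, -11.9, 10.2]) cylinder(h=10.2, r=2.4) → bbox [10.7,-14.3,10.2] .. [15.5,-9.5,20.4]
B = cylinder(h=8.7, r=4.3) → bbox [-4.3,-4.3,0] .. [4.3,4.3,8.7]
lo = A.lo+B.lo = [10.7-4.3, -14.3-4.3, 10.2+0] = [6.400,-18.600,10.200]
hi = A.hi+B.hi = [15.5+4.3, -9.5+4.3, 20.4+8.7] = [19.800,-5.200,29.100]
diag = √(13.4²+13.4²+18.9²) = √716.33 = 26.764


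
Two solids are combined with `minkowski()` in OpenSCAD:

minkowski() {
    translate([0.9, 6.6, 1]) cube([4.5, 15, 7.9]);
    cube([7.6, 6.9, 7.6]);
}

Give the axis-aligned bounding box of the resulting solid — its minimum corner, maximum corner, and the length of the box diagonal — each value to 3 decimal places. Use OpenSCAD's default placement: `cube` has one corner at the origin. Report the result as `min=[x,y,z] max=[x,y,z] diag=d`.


A = translate([0.9, 6.6, 1]) cube([4.5, 15, 7.9]) → bbox [0.9,6.6,1] .. [5.4,21.6,8.9]
B = cube([7.6, 6.9, 7.6]) → bbox [0,0,0] .. [7.6,6.9,7.6]
lo = A.lo+B.lo = [0.9+0, 6.6+0, 1+0] = [0.900,6.600,1.000]
hi = A.hi+B.hi = [5.4+7.6, 21.6+6.9, 8.9+7.6] = [13.000,28.500,16.500]
diag = √(12.1²+21.9²+15.5²) = √866.27 = 29.432

min=[0.900,6.600,1.000] max=[13.000,28.500,16.500] diag=29.432


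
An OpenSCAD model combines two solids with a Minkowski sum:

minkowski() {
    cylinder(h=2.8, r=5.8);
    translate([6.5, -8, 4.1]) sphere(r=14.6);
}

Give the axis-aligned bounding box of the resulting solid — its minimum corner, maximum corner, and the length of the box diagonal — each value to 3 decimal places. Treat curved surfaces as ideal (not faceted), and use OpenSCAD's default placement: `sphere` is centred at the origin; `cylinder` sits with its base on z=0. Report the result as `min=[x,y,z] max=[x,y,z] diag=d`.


A = translate([6.5, -8, 4.1]) sphere(r=14.6) → bbox [-8.1,-22.6,-10.5] .. [21.1,6.6,18.7]
B = cylinder(h=2.8, r=5.8) → bbox [-5.8,-5.8,0] .. [5.8,5.8,2.8]
lo = A.lo+B.lo = [-8.1-5.8, -22.6-5.8, -10.5+0] = [-13.900,-28.400,-10.500]
hi = A.hi+B.hi = [21.1+5.8, 6.6+5.8, 18.7+2.8] = [26.900,12.400,21.500]
diag = √(40.8²+40.8²+32²) = √4353.28 = 65.979

min=[-13.900,-28.400,-10.500] max=[26.900,12.400,21.500] diag=65.979


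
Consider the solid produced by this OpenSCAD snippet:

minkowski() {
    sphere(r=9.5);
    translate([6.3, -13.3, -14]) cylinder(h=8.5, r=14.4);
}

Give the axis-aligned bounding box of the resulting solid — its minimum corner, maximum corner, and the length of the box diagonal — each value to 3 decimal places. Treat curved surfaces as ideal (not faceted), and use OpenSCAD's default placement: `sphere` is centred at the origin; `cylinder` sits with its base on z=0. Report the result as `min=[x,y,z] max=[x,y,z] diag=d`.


A = translate([6.3, -13.3, -14]) cylinder(h=8.5, r=14.4) → bbox [-8.1,-27.7,-14] .. [20.7,1.1,-5.5]
B = sphere(r=9.5) → bbox [-9.5,-9.5,-9.5] .. [9.5,9.5,9.5]
lo = A.lo+B.lo = [-8.1-9.5, -27.7-9.5, -14-9.5] = [-17.600,-37.200,-23.500]
hi = A.hi+B.hi = [20.7+9.5, 1.1+9.5, -5.5+9.5] = [30.200,10.600,4.000]
diag = √(47.8²+47.8²+27.5²) = √5325.93 = 72.979

min=[-17.600,-37.200,-23.500] max=[30.200,10.600,4.000] diag=72.979


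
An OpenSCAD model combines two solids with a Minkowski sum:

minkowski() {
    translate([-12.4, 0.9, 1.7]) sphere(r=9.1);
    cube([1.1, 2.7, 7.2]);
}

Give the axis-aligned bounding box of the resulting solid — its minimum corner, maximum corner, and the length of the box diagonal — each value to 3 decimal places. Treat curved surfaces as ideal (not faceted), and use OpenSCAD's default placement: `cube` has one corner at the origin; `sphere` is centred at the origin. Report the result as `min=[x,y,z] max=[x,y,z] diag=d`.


A = translate([-12.4, 0.9, 1.7]) sphere(r=9.1) → bbox [-21.5,-8.2,-7.4] .. [-3.3,10,10.8]
B = cube([1.1, 2.7, 7.2]) → bbox [0,0,0] .. [1.1,2.7,7.2]
lo = A.lo+B.lo = [-21.5+0, -8.2+0, -7.4+0] = [-21.500,-8.200,-7.400]
hi = A.hi+B.hi = [-3.3+1.1, 10+2.7, 10.8+7.2] = [-2.200,12.700,18.000]
diag = √(19.3²+20.9²+25.4²) = √1454.46 = 38.137

min=[-21.500,-8.200,-7.400] max=[-2.200,12.700,18.000] diag=38.137


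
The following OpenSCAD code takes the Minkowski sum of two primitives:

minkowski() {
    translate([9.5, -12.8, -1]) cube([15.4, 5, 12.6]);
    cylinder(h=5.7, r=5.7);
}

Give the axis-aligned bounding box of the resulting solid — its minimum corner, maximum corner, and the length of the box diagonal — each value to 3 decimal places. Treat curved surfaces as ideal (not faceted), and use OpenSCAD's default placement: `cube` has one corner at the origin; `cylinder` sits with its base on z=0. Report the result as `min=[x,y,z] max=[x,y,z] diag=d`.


min=[3.800,-18.500,-1.000] max=[30.600,-2.100,17.300] diag=36.361

A = translate([9.5, -12.8, -1]) cube([15.4, 5, 12.6]) → bbox [9.5,-12.8,-1] .. [24.9,-7.8,11.6]
B = cylinder(h=5.7, r=5.7) → bbox [-5.7,-5.7,0] .. [5.7,5.7,5.7]
lo = A.lo+B.lo = [9.5-5.7, -12.8-5.7, -1+0] = [3.800,-18.500,-1.000]
hi = A.hi+B.hi = [24.9+5.7, -7.8+5.7, 11.6+5.7] = [30.600,-2.100,17.300]
diag = √(26.8²+16.4²+18.3²) = √1322.09 = 36.361


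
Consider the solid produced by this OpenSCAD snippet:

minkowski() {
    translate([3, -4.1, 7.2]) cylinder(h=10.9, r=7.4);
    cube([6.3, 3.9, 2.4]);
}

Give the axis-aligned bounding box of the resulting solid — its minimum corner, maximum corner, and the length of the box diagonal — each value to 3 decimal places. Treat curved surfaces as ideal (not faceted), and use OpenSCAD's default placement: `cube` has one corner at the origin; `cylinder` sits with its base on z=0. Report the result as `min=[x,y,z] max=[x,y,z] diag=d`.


A = translate([3, -4.1, 7.2]) cylinder(h=10.9, r=7.4) → bbox [-4.4,-11.5,7.2] .. [10.4,3.3,18.1]
B = cube([6.3, 3.9, 2.4]) → bbox [0,0,0] .. [6.3,3.9,2.4]
lo = A.lo+B.lo = [-4.4+0, -11.5+0, 7.2+0] = [-4.400,-11.500,7.200]
hi = A.hi+B.hi = [10.4+6.3, 3.3+3.9, 18.1+2.4] = [16.700,7.200,20.500]
diag = √(21.1²+18.7²+13.3²) = √971.79 = 31.174

min=[-4.400,-11.500,7.200] max=[16.700,7.200,20.500] diag=31.174


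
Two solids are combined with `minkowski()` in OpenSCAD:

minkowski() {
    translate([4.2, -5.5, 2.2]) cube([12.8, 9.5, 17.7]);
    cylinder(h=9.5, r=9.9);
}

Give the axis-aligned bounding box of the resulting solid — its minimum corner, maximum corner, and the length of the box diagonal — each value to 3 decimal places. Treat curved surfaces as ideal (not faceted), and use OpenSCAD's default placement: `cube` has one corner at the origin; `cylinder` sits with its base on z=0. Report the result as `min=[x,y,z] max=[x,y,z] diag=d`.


A = translate([4.2, -5.5, 2.2]) cube([12.8, 9.5, 17.7]) → bbox [4.2,-5.5,2.2] .. [17,4,19.9]
B = cylinder(h=9.5, r=9.9) → bbox [-9.9,-9.9,0] .. [9.9,9.9,9.5]
lo = A.lo+B.lo = [4.2-9.9, -5.5-9.9, 2.2+0] = [-5.700,-15.400,2.200]
hi = A.hi+B.hi = [17+9.9, 4+9.9, 19.9+9.5] = [26.900,13.900,29.400]
diag = √(32.6²+29.3²+27.2²) = √2661.09 = 51.586

min=[-5.700,-15.400,2.200] max=[26.900,13.900,29.400] diag=51.586


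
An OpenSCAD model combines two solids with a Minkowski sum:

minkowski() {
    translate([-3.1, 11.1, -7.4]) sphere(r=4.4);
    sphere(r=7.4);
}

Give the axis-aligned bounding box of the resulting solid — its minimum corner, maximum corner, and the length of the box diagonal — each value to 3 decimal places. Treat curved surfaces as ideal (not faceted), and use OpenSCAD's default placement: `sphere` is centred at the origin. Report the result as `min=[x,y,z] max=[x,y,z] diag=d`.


A = translate([-3.1, 11.1, -7.4]) sphere(r=4.4) → bbox [-7.5,6.7,-11.8] .. [1.3,15.5,-3]
B = sphere(r=7.4) → bbox [-7.4,-7.4,-7.4] .. [7.4,7.4,7.4]
lo = A.lo+B.lo = [-7.5-7.4, 6.7-7.4, -11.8-7.4] = [-14.900,-0.700,-19.200]
hi = A.hi+B.hi = [1.3+7.4, 15.5+7.4, -3+7.4] = [8.700,22.900,4.400]
diag = √(23.6²+23.6²+23.6²) = √1670.88 = 40.876

min=[-14.900,-0.700,-19.200] max=[8.700,22.900,4.400] diag=40.876


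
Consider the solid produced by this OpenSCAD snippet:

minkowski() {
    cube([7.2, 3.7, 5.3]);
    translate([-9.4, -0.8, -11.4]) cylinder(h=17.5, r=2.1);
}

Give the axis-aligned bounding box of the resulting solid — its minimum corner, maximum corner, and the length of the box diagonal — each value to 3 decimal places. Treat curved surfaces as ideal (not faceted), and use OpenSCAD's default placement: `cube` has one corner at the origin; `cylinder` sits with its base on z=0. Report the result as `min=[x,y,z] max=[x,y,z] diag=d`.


A = translate([-9.4, -0.8, -11.4]) cylinder(h=17.5, r=2.1) → bbox [-11.5,-2.9,-11.4] .. [-7.3,1.3,6.1]
B = cube([7.2, 3.7, 5.3]) → bbox [0,0,0] .. [7.2,3.7,5.3]
lo = A.lo+B.lo = [-11.5+0, -2.9+0, -11.4+0] = [-11.500,-2.900,-11.400]
hi = A.hi+B.hi = [-7.3+7.2, 1.3+3.7, 6.1+5.3] = [-0.100,5.000,11.400]
diag = √(11.4²+7.9²+22.8²) = √712.21 = 26.687

min=[-11.500,-2.900,-11.400] max=[-0.100,5.000,11.400] diag=26.687


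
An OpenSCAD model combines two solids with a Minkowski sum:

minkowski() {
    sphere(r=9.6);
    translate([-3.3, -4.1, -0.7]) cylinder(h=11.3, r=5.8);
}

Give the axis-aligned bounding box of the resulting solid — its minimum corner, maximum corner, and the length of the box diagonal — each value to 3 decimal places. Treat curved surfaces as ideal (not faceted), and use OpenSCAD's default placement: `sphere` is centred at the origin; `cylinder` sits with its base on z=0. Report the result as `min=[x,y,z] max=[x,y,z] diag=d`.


min=[-18.700,-19.500,-10.300] max=[12.100,11.300,20.200] diag=53.175

A = translate([-3.3, -4.1, -0.7]) cylinder(h=11.3, r=5.8) → bbox [-9.1,-9.9,-0.7] .. [2.5,1.7,10.6]
B = sphere(r=9.6) → bbox [-9.6,-9.6,-9.6] .. [9.6,9.6,9.6]
lo = A.lo+B.lo = [-9.1-9.6, -9.9-9.6, -0.7-9.6] = [-18.700,-19.500,-10.300]
hi = A.hi+B.hi = [2.5+9.6, 1.7+9.6, 10.6+9.6] = [12.100,11.300,20.200]
diag = √(30.8²+30.8²+30.5²) = √2827.53 = 53.175


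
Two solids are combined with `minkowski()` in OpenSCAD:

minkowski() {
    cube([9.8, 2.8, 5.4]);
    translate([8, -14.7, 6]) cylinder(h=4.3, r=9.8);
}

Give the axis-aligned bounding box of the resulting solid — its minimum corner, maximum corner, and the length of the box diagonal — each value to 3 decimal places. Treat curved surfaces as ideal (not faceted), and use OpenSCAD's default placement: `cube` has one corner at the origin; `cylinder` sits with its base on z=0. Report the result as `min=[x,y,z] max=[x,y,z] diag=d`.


A = translate([8, -14.7, 6]) cylinder(h=4.3, r=9.8) → bbox [-1.8,-24.5,6] .. [17.8,-4.9,10.3]
B = cube([9.8, 2.8, 5.4]) → bbox [0,0,0] .. [9.8,2.8,5.4]
lo = A.lo+B.lo = [-1.8+0, -24.5+0, 6+0] = [-1.800,-24.500,6.000]
hi = A.hi+B.hi = [17.8+9.8, -4.9+2.8, 10.3+5.4] = [27.600,-2.100,15.700]
diag = √(29.4²+22.4²+9.7²) = √1460.21 = 38.213

min=[-1.800,-24.500,6.000] max=[27.600,-2.100,15.700] diag=38.213


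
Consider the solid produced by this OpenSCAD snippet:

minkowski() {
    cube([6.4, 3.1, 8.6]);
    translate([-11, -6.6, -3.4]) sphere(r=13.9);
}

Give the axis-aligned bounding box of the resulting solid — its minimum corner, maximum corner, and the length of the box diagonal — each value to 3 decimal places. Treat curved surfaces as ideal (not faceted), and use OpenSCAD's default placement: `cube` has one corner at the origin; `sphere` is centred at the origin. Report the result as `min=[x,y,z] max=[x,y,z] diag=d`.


min=[-24.900,-20.500,-17.300] max=[9.300,10.400,19.100] diag=58.732

A = translate([-11, -6.6, -3.4]) sphere(r=13.9) → bbox [-24.9,-20.5,-17.3] .. [2.9,7.3,10.5]
B = cube([6.4, 3.1, 8.6]) → bbox [0,0,0] .. [6.4,3.1,8.6]
lo = A.lo+B.lo = [-24.9+0, -20.5+0, -17.3+0] = [-24.900,-20.500,-17.300]
hi = A.hi+B.hi = [2.9+6.4, 7.3+3.1, 10.5+8.6] = [9.300,10.400,19.100]
diag = √(34.2²+30.9²+36.4²) = √3449.41 = 58.732


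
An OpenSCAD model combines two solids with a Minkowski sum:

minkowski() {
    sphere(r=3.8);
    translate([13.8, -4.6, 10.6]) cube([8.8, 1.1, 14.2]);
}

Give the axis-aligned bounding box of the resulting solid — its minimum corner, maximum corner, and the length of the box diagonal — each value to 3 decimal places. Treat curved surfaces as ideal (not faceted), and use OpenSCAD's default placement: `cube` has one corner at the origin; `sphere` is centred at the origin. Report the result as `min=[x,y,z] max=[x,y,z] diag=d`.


A = translate([13.8, -4.6, 10.6]) cube([8.8, 1.1, 14.2]) → bbox [13.8,-4.6,10.6] .. [22.6,-3.5,24.8]
B = sphere(r=3.8) → bbox [-3.8,-3.8,-3.8] .. [3.8,3.8,3.8]
lo = A.lo+B.lo = [13.8-3.8, -4.6-3.8, 10.6-3.8] = [10.000,-8.400,6.800]
hi = A.hi+B.hi = [22.6+3.8, -3.5+3.8, 24.8+3.8] = [26.400,0.300,28.600]
diag = √(16.4²+8.7²+21.8²) = √819.89 = 28.634

min=[10.000,-8.400,6.800] max=[26.400,0.300,28.600] diag=28.634


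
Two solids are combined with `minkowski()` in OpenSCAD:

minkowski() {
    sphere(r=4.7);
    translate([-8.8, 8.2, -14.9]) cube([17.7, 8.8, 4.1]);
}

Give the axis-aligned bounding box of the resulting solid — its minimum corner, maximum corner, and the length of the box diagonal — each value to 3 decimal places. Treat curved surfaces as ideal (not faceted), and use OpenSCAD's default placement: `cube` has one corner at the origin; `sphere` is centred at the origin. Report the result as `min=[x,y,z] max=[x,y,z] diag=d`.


A = translate([-8.8, 8.2, -14.9]) cube([17.7, 8.8, 4.1]) → bbox [-8.8,8.2,-14.9] .. [8.9,17,-10.8]
B = sphere(r=4.7) → bbox [-4.7,-4.7,-4.7] .. [4.7,4.7,4.7]
lo = A.lo+B.lo = [-8.8-4.7, 8.2-4.7, -14.9-4.7] = [-13.500,3.500,-19.600]
hi = A.hi+B.hi = [8.9+4.7, 17+4.7, -10.8+4.7] = [13.600,21.700,-6.100]
diag = √(27.1²+18.2²+13.5²) = √1247.9 = 35.326

min=[-13.500,3.500,-19.600] max=[13.600,21.700,-6.100] diag=35.326


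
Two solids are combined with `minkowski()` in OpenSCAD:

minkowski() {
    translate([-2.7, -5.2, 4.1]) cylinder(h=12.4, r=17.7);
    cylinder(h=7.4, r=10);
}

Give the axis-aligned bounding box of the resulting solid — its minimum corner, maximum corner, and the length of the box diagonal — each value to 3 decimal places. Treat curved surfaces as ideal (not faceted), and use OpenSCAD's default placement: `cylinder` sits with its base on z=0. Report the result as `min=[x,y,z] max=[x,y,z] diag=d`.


A = translate([-2.7, -5.2, 4.1]) cylinder(h=12.4, r=17.7) → bbox [-20.4,-22.9,4.1] .. [15,12.5,16.5]
B = cylinder(h=7.4, r=10) → bbox [-10,-10,0] .. [10,10,7.4]
lo = A.lo+B.lo = [-20.4-10, -22.9-10, 4.1+0] = [-30.400,-32.900,4.100]
hi = A.hi+B.hi = [15+10, 12.5+10, 16.5+7.4] = [25.000,22.500,23.900]
diag = √(55.4²+55.4²+19.8²) = √6530.36 = 80.811

min=[-30.400,-32.900,4.100] max=[25.000,22.500,23.900] diag=80.811


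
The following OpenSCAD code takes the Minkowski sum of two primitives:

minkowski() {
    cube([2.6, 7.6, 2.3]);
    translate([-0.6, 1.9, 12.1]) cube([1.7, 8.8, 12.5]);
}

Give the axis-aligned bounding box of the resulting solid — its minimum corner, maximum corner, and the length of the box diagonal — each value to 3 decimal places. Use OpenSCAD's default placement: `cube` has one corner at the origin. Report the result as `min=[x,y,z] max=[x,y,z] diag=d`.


A = translate([-0.6, 1.9, 12.1]) cube([1.7, 8.8, 12.5]) → bbox [-0.6,1.9,12.1] .. [1.1,10.7,24.6]
B = cube([2.6, 7.6, 2.3]) → bbox [0,0,0] .. [2.6,7.6,2.3]
lo = A.lo+B.lo = [-0.6+0, 1.9+0, 12.1+0] = [-0.600,1.900,12.100]
hi = A.hi+B.hi = [1.1+2.6, 10.7+7.6, 24.6+2.3] = [3.700,18.300,26.900]
diag = √(4.3²+16.4²+14.8²) = √506.49 = 22.505

min=[-0.600,1.900,12.100] max=[3.700,18.300,26.900] diag=22.505


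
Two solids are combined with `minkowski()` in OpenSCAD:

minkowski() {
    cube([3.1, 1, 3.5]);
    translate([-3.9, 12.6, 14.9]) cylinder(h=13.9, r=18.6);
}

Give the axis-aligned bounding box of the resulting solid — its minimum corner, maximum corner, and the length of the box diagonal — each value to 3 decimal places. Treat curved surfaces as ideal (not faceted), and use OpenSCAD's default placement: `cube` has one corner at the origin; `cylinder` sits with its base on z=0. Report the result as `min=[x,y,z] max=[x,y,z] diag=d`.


min=[-22.500,-6.000,14.900] max=[17.800,32.200,32.300] diag=58.190

A = translate([-3.9, 12.6, 14.9]) cylinder(h=13.9, r=18.6) → bbox [-22.5,-6,14.9] .. [14.7,31.2,28.8]
B = cube([3.1, 1, 3.5]) → bbox [0,0,0] .. [3.1,1,3.5]
lo = A.lo+B.lo = [-22.5+0, -6+0, 14.9+0] = [-22.500,-6.000,14.900]
hi = A.hi+B.hi = [14.7+3.1, 31.2+1, 28.8+3.5] = [17.800,32.200,32.300]
diag = √(40.3²+38.2²+17.4²) = √3386.09 = 58.190


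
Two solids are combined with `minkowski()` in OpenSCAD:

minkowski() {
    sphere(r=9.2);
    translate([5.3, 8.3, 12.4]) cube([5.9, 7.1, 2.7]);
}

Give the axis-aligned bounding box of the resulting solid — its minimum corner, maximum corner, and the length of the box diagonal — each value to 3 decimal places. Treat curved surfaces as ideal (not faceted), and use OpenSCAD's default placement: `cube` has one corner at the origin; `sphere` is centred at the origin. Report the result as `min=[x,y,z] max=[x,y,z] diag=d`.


min=[-3.900,-0.900,3.200] max=[20.400,24.600,24.300] diag=41.060

A = translate([5.3, 8.3, 12.4]) cube([5.9, 7.1, 2.7]) → bbox [5.3,8.3,12.4] .. [11.2,15.4,15.1]
B = sphere(r=9.2) → bbox [-9.2,-9.2,-9.2] .. [9.2,9.2,9.2]
lo = A.lo+B.lo = [5.3-9.2, 8.3-9.2, 12.4-9.2] = [-3.900,-0.900,3.200]
hi = A.hi+B.hi = [11.2+9.2, 15.4+9.2, 15.1+9.2] = [20.400,24.600,24.300]
diag = √(24.3²+25.5²+21.1²) = √1685.95 = 41.060


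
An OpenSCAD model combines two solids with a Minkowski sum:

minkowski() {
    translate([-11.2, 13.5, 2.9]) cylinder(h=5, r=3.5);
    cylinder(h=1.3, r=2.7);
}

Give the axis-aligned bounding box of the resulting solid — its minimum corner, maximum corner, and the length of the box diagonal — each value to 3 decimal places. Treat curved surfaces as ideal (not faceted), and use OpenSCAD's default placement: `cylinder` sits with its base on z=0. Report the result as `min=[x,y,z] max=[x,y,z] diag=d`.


A = translate([-11.2, 13.5, 2.9]) cylinder(h=5, r=3.5) → bbox [-14.7,10,2.9] .. [-7.7,17,7.9]
B = cylinder(h=1.3, r=2.7) → bbox [-2.7,-2.7,0] .. [2.7,2.7,1.3]
lo = A.lo+B.lo = [-14.7-2.7, 10-2.7, 2.9+0] = [-17.400,7.300,2.900]
hi = A.hi+B.hi = [-7.7+2.7, 17+2.7, 7.9+1.3] = [-5.000,19.700,9.200]
diag = √(12.4²+12.4²+6.3²) = √347.21 = 18.634

min=[-17.400,7.300,2.900] max=[-5.000,19.700,9.200] diag=18.634


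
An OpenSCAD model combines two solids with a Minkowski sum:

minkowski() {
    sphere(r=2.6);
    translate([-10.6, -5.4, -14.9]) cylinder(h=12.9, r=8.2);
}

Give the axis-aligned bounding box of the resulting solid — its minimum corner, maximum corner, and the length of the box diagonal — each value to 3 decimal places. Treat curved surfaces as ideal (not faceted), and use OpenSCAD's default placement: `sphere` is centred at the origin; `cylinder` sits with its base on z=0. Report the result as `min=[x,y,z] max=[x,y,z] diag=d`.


A = translate([-10.6, -5.4, -14.9]) cylinder(h=12.9, r=8.2) → bbox [-18.8,-13.6,-14.9] .. [-2.4,2.8,-2]
B = sphere(r=2.6) → bbox [-2.6,-2.6,-2.6] .. [2.6,2.6,2.6]
lo = A.lo+B.lo = [-18.8-2.6, -13.6-2.6, -14.9-2.6] = [-21.400,-16.200,-17.500]
hi = A.hi+B.hi = [-2.4+2.6, 2.8+2.6, -2+2.6] = [0.200,5.400,0.600]
diag = √(21.6²+21.6²+18.1²) = √1260.73 = 35.507

min=[-21.400,-16.200,-17.500] max=[0.200,5.400,0.600] diag=35.507


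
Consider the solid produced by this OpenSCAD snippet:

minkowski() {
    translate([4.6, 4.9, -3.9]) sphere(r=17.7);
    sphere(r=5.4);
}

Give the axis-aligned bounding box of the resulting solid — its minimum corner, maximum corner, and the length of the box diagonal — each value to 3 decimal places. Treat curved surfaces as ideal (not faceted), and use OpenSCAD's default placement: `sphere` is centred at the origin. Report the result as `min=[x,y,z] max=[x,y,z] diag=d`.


A = translate([4.6, 4.9, -3.9]) sphere(r=17.7) → bbox [-13.1,-12.8,-21.6] .. [22.3,22.6,13.8]
B = sphere(r=5.4) → bbox [-5.4,-5.4,-5.4] .. [5.4,5.4,5.4]
lo = A.lo+B.lo = [-13.1-5.4, -12.8-5.4, -21.6-5.4] = [-18.500,-18.200,-27.000]
hi = A.hi+B.hi = [22.3+5.4, 22.6+5.4, 13.8+5.4] = [27.700,28.000,19.200]
diag = √(46.2²+46.2²+46.2²) = √6403.32 = 80.021

min=[-18.500,-18.200,-27.000] max=[27.700,28.000,19.200] diag=80.021
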